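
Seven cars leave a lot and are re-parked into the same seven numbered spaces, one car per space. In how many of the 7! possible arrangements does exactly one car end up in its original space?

1855

Pick the single fixed position: C(7,1) = 7 ways.
The other 6 form a derangement: !6 = 265.
Total: 7 × 265 = 1855.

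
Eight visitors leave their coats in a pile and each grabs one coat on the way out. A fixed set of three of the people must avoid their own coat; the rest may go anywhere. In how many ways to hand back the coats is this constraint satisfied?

27240

Inclusion-exclusion on the 3 forbidden self-matches:
Σ_{j=0}^{3} (-1)^j C(3,j)(8-j)!
= C(3,0)·8! - C(3,1)·7! + C(3,2)·6! - C(3,3)·5!
= 40320 - 15120 + 2160 - 120
= 27240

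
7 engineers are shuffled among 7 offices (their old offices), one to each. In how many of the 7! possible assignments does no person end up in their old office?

1854

Recurrence: !7 = 6·(!6 + !5).
!7 = 6·(265 + 44) = 6·309 = 1854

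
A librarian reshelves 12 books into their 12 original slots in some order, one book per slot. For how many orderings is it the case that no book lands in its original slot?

By inclusion-exclusion, !12 = Σ (-1)^k · 12!/k! for k=0..12
= 12! - 12!/1! + 12!/2! - 12!/3! + 12!/4! - 12!/5! + 12!/6! - 12!/7! + 12!/8! - 12!/9! + 12!/10! - 12!/11! + 12!/12!
= 479001600 - 479001600 + 239500800 - 79833600 + 19958400 - 3991680 + 665280 - 95040 + 11880 - 1320 + 132 - 12 + 1
= 176214841

176214841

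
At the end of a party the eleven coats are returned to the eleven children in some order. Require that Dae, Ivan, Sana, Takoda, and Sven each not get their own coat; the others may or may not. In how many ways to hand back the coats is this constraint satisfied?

25022880

Inclusion-exclusion on the 5 forbidden self-matches:
Σ_{j=0}^{5} (-1)^j C(5,j)(11-j)!
= C(5,0)·11! - C(5,1)·10! + C(5,2)·9! - C(5,3)·8! + C(5,4)·7! - C(5,5)·6!
= 39916800 - 18144000 + 3628800 - 403200 + 25200 - 720
= 25022880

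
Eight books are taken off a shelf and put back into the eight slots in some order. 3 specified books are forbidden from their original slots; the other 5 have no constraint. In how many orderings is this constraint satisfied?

27240

Inclusion-exclusion on the 3 forbidden self-matches:
Σ_{j=0}^{3} (-1)^j C(3,j)(8-j)!
= C(3,0)·8! - C(3,1)·7! + C(3,2)·6! - C(3,3)·5!
= 40320 - 15120 + 2160 - 120
= 27240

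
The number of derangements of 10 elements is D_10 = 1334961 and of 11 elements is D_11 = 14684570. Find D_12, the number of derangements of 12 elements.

176214841

D_12 = (12-1)·(D_11 + D_10) = 11·(14684570 + 1334961) = 11·16019531 = 176214841.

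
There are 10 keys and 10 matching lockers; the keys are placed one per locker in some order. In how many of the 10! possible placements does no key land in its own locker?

1334961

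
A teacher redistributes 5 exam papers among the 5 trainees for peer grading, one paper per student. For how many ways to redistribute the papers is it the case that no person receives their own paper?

Recurrence: !5 = 4·(!4 + !3).
!5 = 4·(9 + 2) = 4·11 = 44

44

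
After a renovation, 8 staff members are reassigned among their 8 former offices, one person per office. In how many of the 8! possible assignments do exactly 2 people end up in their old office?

Choose which 2 of the 8 are fixed: C(8,2) = 28.
The other 6 form a derangement: !6 = 265.
Total: 28 × 265 = 7420.

7420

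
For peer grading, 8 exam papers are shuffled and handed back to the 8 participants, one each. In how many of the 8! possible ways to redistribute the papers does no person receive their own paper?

14833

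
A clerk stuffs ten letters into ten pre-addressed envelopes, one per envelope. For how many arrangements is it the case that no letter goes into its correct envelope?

The number of derangements of 10 is !10 = Σ_{k=0}^{10} (-1)^k·10!/k!
= 10! - 10!/1! + 10!/2! - 10!/3! + 10!/4! - 10!/5! + 10!/6! - 10!/7! + 10!/8! - 10!/9! + 10!/10!
= 3628800 - 3628800 + 1814400 - 604800 + 151200 - 30240 + 5040 - 720 + 90 - 10 + 1
= 1334961

1334961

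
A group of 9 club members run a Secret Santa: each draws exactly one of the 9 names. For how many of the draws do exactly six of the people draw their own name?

168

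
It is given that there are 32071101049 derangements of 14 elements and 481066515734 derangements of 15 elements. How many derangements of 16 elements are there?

7697064251745

D_16 = (16-1)·(D_15 + D_14) = 15·(481066515734 + 32071101049) = 15·513137616783 = 7697064251745.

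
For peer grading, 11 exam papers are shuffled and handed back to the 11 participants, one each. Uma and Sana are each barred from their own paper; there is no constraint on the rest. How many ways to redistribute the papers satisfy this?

Let A_j be the event that the j-th constrained one is fixed. By inclusion-exclusion over the 2 events:
Σ_{j=0}^{2} (-1)^j C(2,j)(11-j)!
= C(2,0)·11! - C(2,1)·10! + C(2,2)·9!
= 39916800 - 7257600 + 362880
= 33022080

33022080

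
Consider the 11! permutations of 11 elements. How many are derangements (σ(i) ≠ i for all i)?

14684570

Use !n = (n-1)(!(n-1) + !(n-2)).
!11 = 10·(1334961 + 133496) = 10·1468457 = 14684570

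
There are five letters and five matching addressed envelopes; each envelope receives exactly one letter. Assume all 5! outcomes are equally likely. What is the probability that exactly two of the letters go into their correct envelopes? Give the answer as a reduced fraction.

1/6

Favorable outcomes: C(5,2)·!3 = 10·2 = 20.
Total outcomes: 5! = 120.
Probability = 20/120 = 1/6.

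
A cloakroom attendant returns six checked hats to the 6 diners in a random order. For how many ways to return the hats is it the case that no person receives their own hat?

Use !n = n·!(n-1) + (-1)^n.
!6 = 6·44 + 1 = 265

265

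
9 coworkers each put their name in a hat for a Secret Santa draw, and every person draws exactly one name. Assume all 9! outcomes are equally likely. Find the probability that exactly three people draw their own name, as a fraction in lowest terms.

Favorable outcomes: C(9,3)·!6 = 84·265 = 22260.
Total outcomes: 9! = 362880.
Probability = 22260/362880 = 53/864.

53/864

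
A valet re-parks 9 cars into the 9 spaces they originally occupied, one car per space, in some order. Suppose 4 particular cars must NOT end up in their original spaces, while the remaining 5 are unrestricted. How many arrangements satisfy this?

229080

Inclusion-exclusion on the 4 forbidden self-matches:
Σ_{j=0}^{4} (-1)^j C(4,j)(9-j)!
= C(4,0)·9! - C(4,1)·8! + C(4,2)·7! - C(4,3)·6! + C(4,4)·5!
= 362880 - 161280 + 30240 - 2880 + 120
= 229080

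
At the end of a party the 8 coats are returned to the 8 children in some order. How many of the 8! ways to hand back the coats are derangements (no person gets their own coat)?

Use !n = (n-1)(!(n-1) + !(n-2)).
!8 = 7·(1854 + 265) = 7·2119 = 14833

14833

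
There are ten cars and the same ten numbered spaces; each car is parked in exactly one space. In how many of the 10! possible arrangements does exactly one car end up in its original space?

1334960

Choose which one of the 10 is fixed: C(10,1) = 10.
The other 9 form a derangement: !9 = 133496.
Total: 10 × 133496 = 1334960.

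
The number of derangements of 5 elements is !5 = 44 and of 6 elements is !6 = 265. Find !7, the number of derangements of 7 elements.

!7 = (7-1)·(!6 + !5) = 6·(265 + 44) = 6·309 = 1854.

1854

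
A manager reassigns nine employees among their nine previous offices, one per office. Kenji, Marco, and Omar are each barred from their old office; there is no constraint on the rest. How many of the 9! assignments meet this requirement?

256320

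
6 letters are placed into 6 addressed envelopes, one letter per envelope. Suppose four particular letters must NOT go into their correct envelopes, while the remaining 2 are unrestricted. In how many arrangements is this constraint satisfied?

362

Let A_j be the event that the j-th constrained one is fixed. By inclusion-exclusion over the 4 events:
Σ_{j=0}^{4} (-1)^j C(4,j)(6-j)!
= C(4,0)·6! - C(4,1)·5! + C(4,2)·4! - C(4,3)·3! + C(4,4)·2!
= 720 - 480 + 144 - 24 + 2
= 362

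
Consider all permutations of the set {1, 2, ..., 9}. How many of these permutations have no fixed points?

The number of derangements of 9 is !9 = Σ_{k=0}^{9} (-1)^k·9!/k!
= 9! - 9!/1! + 9!/2! - 9!/3! + 9!/4! - 9!/5! + 9!/6! - 9!/7! + 9!/8! - 9!/9!
= 362880 - 362880 + 181440 - 60480 + 15120 - 3024 + 504 - 72 + 9 - 1
= 133496

133496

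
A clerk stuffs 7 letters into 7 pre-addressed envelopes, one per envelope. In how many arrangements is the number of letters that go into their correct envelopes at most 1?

3709

Sum C(7,i)·!(7-i) for i = 0..1:
  i=0: C(7,0)·!7 = 1·1854 = 1854
  i=1: C(7,1)·!6 = 7·265 = 1855
Total = 3709.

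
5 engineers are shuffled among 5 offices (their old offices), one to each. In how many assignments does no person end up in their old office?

44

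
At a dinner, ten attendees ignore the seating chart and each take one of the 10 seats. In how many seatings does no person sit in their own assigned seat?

!10 = 10! · Σ_{k=0}^{10} (-1)^k/k!
= 10! - 10!/1! + 10!/2! - 10!/3! + 10!/4! - 10!/5! + 10!/6! - 10!/7! + 10!/8! - 10!/9! + 10!/10!
= 3628800 - 3628800 + 1814400 - 604800 + 151200 - 30240 + 5040 - 720 + 90 - 10 + 1
= 1334961

1334961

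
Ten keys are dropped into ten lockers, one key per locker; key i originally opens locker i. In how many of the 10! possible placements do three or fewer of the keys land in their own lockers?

# with exactly i fixed is C(10,i)·!(10-i); sum over i=0..3:
  i=0: C(10,0)·!10 = 1·1334961 = 1334961
  i=1: C(10,1)·!9 = 10·133496 = 1334960
  i=2: C(10,2)·!8 = 45·14833 = 667485
  i=3: C(10,3)·!7 = 120·1854 = 222480
Total = 3559886.

3559886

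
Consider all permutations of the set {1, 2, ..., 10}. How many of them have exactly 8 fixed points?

Choose which 8 of the 10 are fixed: C(10,8) = 45.
The remaining 2 must be deranged: !2 = 1.
Total: 45 × 1 = 45.

45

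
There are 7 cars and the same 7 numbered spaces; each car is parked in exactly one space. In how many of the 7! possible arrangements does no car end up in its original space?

1854

By inclusion-exclusion, !7 = Σ (-1)^k · 7!/k! for k=0..7
= 7! - 7!/1! + 7!/2! - 7!/3! + 7!/4! - 7!/5! + 7!/6! - 7!/7!
= 5040 - 5040 + 2520 - 840 + 210 - 42 + 7 - 1
= 1854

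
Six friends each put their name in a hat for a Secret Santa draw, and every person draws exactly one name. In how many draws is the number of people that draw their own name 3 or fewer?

704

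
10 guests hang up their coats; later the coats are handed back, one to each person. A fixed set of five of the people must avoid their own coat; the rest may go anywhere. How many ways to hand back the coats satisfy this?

2170680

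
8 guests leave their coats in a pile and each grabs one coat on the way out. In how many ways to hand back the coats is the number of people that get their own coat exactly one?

14832

Pick the single fixed position: C(8,1) = 8 ways.
The remaining 7 must be deranged: !7 = 1854.
Total: 8 × 1854 = 14832.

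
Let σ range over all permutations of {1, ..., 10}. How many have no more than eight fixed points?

3628799

Sum C(10,i)·!(10-i) for i = 0..8:
  i=0: C(10,0)·!10 = 1·1334961 = 1334961
  i=1: C(10,1)·!9 = 10·133496 = 1334960
  i=2: C(10,2)·!8 = 45·14833 = 667485
  i=3: C(10,3)·!7 = 120·1854 = 222480
  i=4: C(10,4)·!6 = 210·265 = 55650
  i=5: C(10,5)·!5 = 252·44 = 11088
  i=6: C(10,6)·!4 = 210·9 = 1890
  i=7: C(10,7)·!3 = 120·2 = 240
  i=8: C(10,8)·!2 = 45·1 = 45
Total = 3628799.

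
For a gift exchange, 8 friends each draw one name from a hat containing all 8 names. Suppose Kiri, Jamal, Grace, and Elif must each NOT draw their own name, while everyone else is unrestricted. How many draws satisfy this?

24024

Let A_j be the event that the j-th constrained one is fixed. By inclusion-exclusion over the 4 events:
Σ_{j=0}^{4} (-1)^j C(4,j)(8-j)!
= C(4,0)·8! - C(4,1)·7! + C(4,2)·6! - C(4,3)·5! + C(4,4)·4!
= 40320 - 20160 + 4320 - 480 + 24
= 24024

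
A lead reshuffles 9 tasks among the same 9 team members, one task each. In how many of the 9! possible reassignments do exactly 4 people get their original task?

5544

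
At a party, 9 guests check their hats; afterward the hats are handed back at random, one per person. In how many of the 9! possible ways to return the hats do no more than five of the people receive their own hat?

Sum C(9,i)·!(9-i) for i = 0..5:
  i=0: C(9,0)·!9 = 1·133496 = 133496
  i=1: C(9,1)·!8 = 9·14833 = 133497
  i=2: C(9,2)·!7 = 36·1854 = 66744
  i=3: C(9,3)·!6 = 84·265 = 22260
  i=4: C(9,4)·!5 = 126·44 = 5544
  i=5: C(9,5)·!4 = 126·9 = 1134
Total = 362675.

362675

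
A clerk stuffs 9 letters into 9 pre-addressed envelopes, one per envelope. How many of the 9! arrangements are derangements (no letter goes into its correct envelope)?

133496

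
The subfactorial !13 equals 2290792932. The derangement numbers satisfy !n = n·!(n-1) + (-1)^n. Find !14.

!14 = 14·2290792932 + 1 = 32071101049.

32071101049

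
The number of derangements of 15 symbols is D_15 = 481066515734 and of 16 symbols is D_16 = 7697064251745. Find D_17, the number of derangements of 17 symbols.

D_17 = (17-1)·(D_16 + D_15) = 16·(7697064251745 + 481066515734) = 16·8178130767479 = 130850092279664.

130850092279664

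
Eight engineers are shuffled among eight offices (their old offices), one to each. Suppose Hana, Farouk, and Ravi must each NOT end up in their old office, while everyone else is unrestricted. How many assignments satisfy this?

Let A_j be the event that the j-th constrained one is fixed. By inclusion-exclusion over the 3 events:
Σ_{j=0}^{3} (-1)^j C(3,j)(8-j)!
= C(3,0)·8! - C(3,1)·7! + C(3,2)·6! - C(3,3)·5!
= 40320 - 15120 + 2160 - 120
= 27240

27240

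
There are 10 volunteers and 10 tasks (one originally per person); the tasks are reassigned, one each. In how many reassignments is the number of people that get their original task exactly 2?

667485

Pick the 2 fixed positions: C(10,2) = 45 ways.
The other 8 form a derangement: !8 = 14833.
Total: 45 × 14833 = 667485.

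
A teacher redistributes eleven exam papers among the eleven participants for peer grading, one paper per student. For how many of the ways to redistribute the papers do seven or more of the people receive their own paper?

3356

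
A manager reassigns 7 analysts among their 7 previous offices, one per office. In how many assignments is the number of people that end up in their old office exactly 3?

315

Choose which 3 of the 7 are fixed: C(7,3) = 35.
The remaining 4 must be deranged: !4 = 9.
Total: 35 × 9 = 315.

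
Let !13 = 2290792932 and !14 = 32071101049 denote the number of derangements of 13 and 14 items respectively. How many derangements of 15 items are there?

481066515734

!15 = (15-1)·(!14 + !13) = 14·(32071101049 + 2290792932) = 14·34361893981 = 481066515734.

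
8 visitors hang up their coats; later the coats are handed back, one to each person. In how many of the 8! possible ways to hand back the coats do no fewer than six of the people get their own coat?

29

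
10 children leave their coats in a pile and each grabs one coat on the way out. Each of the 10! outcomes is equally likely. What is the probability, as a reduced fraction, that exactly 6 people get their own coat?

1/1920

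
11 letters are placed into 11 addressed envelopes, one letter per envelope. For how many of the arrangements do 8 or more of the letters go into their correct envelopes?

386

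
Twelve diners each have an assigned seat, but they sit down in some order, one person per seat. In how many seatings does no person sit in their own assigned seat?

176214841

Recurrence: !12 = 11·(!11 + !10).
!12 = 11·(14684570 + 1334961) = 11·16019531 = 176214841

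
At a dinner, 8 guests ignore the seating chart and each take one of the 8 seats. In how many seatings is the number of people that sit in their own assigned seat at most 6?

40319

Sum C(8,i)·!(8-i) for i = 0..6:
  i=0: C(8,0)·!8 = 1·14833 = 14833
  i=1: C(8,1)·!7 = 8·1854 = 14832
  i=2: C(8,2)·!6 = 28·265 = 7420
  i=3: C(8,3)·!5 = 56·44 = 2464
  i=4: C(8,4)·!4 = 70·9 = 630
  i=5: C(8,5)·!3 = 56·2 = 112
  i=6: C(8,6)·!2 = 28·1 = 28
Total = 40319.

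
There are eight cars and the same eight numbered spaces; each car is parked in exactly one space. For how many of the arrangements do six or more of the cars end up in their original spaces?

Sum C(8,i)·!(8-i) for i = 6..8:
  i=6: C(8,6)·!2 = 28·1 = 28
  i=7: C(8,7)·!1 = 8·0 = 0
  i=8: C(8,8)·!0 = 1·1 = 1
Total = 29.

29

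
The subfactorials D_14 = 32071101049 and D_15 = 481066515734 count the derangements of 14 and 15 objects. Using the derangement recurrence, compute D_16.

7697064251745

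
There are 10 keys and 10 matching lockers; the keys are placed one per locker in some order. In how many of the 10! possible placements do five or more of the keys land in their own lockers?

13264

# with exactly i fixed is C(10,i)·!(10-i); sum over i=5..10:
  i=5: C(10,5)·!5 = 252·44 = 11088
  i=6: C(10,6)·!4 = 210·9 = 1890
  i=7: C(10,7)·!3 = 120·2 = 240
  i=8: C(10,8)·!2 = 45·1 = 45
  i=9: C(10,9)·!1 = 10·0 = 0
  i=10: C(10,10)·!0 = 1·1 = 1
Total = 13264.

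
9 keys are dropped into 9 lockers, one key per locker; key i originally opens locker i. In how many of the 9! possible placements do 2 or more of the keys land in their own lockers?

# with exactly i fixed is C(9,i)·!(9-i); sum over i=2..9:
  i=2: C(9,2)·!7 = 36·1854 = 66744
  i=3: C(9,3)·!6 = 84·265 = 22260
  i=4: C(9,4)·!5 = 126·44 = 5544
  i=5: C(9,5)·!4 = 126·9 = 1134
  i=6: C(9,6)·!3 = 84·2 = 168
  i=7: C(9,7)·!2 = 36·1 = 36
  i=8: C(9,8)·!1 = 9·0 = 0
  i=9: C(9,9)·!0 = 1·1 = 1
Total = 95887.

95887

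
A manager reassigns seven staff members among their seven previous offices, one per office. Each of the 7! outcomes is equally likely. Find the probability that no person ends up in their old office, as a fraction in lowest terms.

Favorable outcomes: !7 = 1854.
Total outcomes: 7! = 5040.
Probability = 1854/5040 = 103/280.

103/280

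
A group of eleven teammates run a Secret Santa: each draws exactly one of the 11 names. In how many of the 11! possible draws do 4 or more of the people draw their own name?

757934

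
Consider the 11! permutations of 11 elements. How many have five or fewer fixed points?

39893116

Sum C(11,i)·!(11-i) for i = 0..5:
  i=0: C(11,0)·!11 = 1·14684570 = 14684570
  i=1: C(11,1)·!10 = 11·1334961 = 14684571
  i=2: C(11,2)·!9 = 55·133496 = 7342280
  i=3: C(11,3)·!8 = 165·14833 = 2447445
  i=4: C(11,4)·!7 = 330·1854 = 611820
  i=5: C(11,5)·!6 = 462·265 = 122430
Total = 39893116.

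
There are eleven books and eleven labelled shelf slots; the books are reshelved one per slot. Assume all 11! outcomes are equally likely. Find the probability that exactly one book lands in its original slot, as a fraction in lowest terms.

16481/44800

Favorable outcomes: C(11,1)·!10 = 11·1334961 = 14684571.
Total outcomes: 11! = 39916800.
Probability = 14684571/39916800 = 16481/44800.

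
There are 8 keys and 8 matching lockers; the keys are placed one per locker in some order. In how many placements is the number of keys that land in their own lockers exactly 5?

Pick the 5 fixed positions: C(8,5) = 56 ways.
The other 3 form a derangement: !3 = 2.
Total: 56 × 2 = 112.

112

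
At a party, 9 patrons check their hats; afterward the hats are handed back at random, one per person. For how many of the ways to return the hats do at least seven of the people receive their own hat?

37

# with exactly i fixed is C(9,i)·!(9-i); sum over i=7..9:
  i=7: C(9,7)·!2 = 36·1 = 36
  i=8: C(9,8)·!1 = 9·0 = 0
  i=9: C(9,9)·!0 = 1·1 = 1
Total = 37.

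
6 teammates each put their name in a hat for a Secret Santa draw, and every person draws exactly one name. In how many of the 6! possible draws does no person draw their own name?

By inclusion-exclusion, !6 = Σ (-1)^k · 6!/k! for k=0..6
= 6! - 6!/1! + 6!/2! - 6!/3! + 6!/4! - 6!/5! + 6!/6!
= 720 - 720 + 360 - 120 + 30 - 6 + 1
= 265

265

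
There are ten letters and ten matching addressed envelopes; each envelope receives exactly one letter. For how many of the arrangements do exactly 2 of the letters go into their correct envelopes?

667485

Pick the 2 fixed positions: C(10,2) = 45 ways.
The other 8 form a derangement: !8 = 14833.
Total: 45 × 14833 = 667485.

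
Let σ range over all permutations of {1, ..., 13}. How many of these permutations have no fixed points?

Use !n = (n-1)(!(n-1) + !(n-2)).
!13 = 12·(176214841 + 14684570) = 12·190899411 = 2290792932

2290792932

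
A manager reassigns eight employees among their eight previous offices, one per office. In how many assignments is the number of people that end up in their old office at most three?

# with exactly i fixed is C(8,i)·!(8-i); sum over i=0..3:
  i=0: C(8,0)·!8 = 1·14833 = 14833
  i=1: C(8,1)·!7 = 8·1854 = 14832
  i=2: C(8,2)·!6 = 28·265 = 7420
  i=3: C(8,3)·!5 = 56·44 = 2464
Total = 39549.

39549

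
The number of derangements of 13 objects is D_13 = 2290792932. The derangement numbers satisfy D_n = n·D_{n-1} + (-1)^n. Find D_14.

32071101049

D_14 = 14·2290792932 + 1 = 32071101049.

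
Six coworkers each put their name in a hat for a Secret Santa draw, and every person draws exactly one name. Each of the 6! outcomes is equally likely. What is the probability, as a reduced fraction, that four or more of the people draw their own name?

1/45

Favorable outcomes: Σ_{i≥4} C(6,i)·!(6-i) = 15·1 + 6·0 + 1·1 = 16.
Total outcomes: 6! = 720.
Probability = 16/720 = 1/45.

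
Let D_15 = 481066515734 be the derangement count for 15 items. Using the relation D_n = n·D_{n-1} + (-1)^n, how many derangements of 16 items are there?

7697064251745

D_16 = 16·481066515734 + 1 = 7697064251745.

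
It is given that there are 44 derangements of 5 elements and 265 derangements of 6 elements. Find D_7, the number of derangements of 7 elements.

1854

D_7 = (7-1)·(D_6 + D_5) = 6·(265 + 44) = 6·309 = 1854.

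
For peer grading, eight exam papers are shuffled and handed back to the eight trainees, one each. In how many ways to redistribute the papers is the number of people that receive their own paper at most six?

40319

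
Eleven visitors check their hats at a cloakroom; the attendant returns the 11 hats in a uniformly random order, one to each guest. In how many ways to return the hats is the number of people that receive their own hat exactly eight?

Choose which 8 of the 11 are fixed: C(11,8) = 165.
The remaining 3 must be deranged: !3 = 2.
Total: 165 × 2 = 330.

330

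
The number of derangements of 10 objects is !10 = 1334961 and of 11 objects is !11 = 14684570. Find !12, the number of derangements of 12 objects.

176214841

!12 = (12-1)·(!11 + !10) = 11·(14684570 + 1334961) = 11·16019531 = 176214841.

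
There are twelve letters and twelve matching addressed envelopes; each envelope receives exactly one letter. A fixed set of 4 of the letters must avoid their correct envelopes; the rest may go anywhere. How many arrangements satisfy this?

339696000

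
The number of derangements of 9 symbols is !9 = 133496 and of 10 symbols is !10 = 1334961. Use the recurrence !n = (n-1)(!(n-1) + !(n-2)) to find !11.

14684570

!11 = (11-1)·(!10 + !9) = 10·(1334961 + 133496) = 10·1468457 = 14684570.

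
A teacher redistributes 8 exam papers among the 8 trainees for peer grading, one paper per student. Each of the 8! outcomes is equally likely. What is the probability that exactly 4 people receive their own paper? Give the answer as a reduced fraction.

1/64

Favorable outcomes: C(8,4)·!4 = 70·9 = 630.
Total outcomes: 8! = 40320.
Probability = 630/40320 = 1/64.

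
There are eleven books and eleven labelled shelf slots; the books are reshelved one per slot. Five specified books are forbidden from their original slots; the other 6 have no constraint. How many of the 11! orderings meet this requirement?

Inclusion-exclusion on the 5 forbidden self-matches:
Σ_{j=0}^{5} (-1)^j C(5,j)(11-j)!
= C(5,0)·11! - C(5,1)·10! + C(5,2)·9! - C(5,3)·8! + C(5,4)·7! - C(5,5)·6!
= 39916800 - 18144000 + 3628800 - 403200 + 25200 - 720
= 25022880

25022880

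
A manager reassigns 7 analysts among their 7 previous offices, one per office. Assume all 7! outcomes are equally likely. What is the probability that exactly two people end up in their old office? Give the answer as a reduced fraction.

Favorable outcomes: C(7,2)·!5 = 21·44 = 924.
Total outcomes: 7! = 5040.
Probability = 924/5040 = 11/60.

11/60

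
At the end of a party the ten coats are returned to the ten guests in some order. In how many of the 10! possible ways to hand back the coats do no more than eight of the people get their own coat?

3628799

Sum C(10,i)·!(10-i) for i = 0..8:
  i=0: C(10,0)·!10 = 1·1334961 = 1334961
  i=1: C(10,1)·!9 = 10·133496 = 1334960
  i=2: C(10,2)·!8 = 45·14833 = 667485
  i=3: C(10,3)·!7 = 120·1854 = 222480
  i=4: C(10,4)·!6 = 210·265 = 55650
  i=5: C(10,5)·!5 = 252·44 = 11088
  i=6: C(10,6)·!4 = 210·9 = 1890
  i=7: C(10,7)·!3 = 120·2 = 240
  i=8: C(10,8)·!2 = 45·1 = 45
Total = 3628799.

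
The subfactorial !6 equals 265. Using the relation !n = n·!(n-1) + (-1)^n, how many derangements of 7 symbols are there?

!7 = 7·265 - 1 = 1854.

1854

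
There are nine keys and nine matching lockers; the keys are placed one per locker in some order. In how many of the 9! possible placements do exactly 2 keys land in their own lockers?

Choose which 2 of the 9 are fixed: C(9,2) = 36.
The other 7 form a derangement: !7 = 1854.
Total: 36 × 1854 = 66744.

66744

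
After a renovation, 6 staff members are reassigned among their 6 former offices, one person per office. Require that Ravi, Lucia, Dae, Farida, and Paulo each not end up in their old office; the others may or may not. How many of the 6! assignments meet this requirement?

Let A_j be the event that the j-th constrained one is fixed. By inclusion-exclusion over the 5 events:
Σ_{j=0}^{5} (-1)^j C(5,j)(6-j)!
= C(5,0)·6! - C(5,1)·5! + C(5,2)·4! - C(5,3)·3! + C(5,4)·2! - C(5,5)·1!
= 720 - 600 + 240 - 60 + 10 - 1
= 309

309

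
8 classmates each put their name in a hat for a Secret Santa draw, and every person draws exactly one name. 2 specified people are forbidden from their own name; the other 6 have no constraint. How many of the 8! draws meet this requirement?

30960

Let A_j be the event that the j-th constrained one is fixed. By inclusion-exclusion over the 2 events:
Σ_{j=0}^{2} (-1)^j C(2,j)(8-j)!
= C(2,0)·8! - C(2,1)·7! + C(2,2)·6!
= 40320 - 10080 + 720
= 30960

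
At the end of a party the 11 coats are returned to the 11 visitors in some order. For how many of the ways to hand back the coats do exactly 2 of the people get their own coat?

7342280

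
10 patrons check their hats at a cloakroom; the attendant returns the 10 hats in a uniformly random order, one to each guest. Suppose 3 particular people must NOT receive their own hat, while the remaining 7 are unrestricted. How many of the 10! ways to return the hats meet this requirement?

Inclusion-exclusion on the 3 forbidden self-matches:
Σ_{j=0}^{3} (-1)^j C(3,j)(10-j)!
= C(3,0)·10! - C(3,1)·9! + C(3,2)·8! - C(3,3)·7!
= 3628800 - 1088640 + 120960 - 5040
= 2656080

2656080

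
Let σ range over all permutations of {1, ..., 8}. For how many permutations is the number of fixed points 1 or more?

25487

# with exactly i fixed is C(8,i)·!(8-i); sum over i=1..8:
  i=1: C(8,1)·!7 = 8·1854 = 14832
  i=2: C(8,2)·!6 = 28·265 = 7420
  i=3: C(8,3)·!5 = 56·44 = 2464
  i=4: C(8,4)·!4 = 70·9 = 630
  i=5: C(8,5)·!3 = 56·2 = 112
  i=6: C(8,6)·!2 = 28·1 = 28
  i=7: C(8,7)·!1 = 8·0 = 0
  i=8: C(8,8)·!0 = 1·1 = 1
Total = 25487.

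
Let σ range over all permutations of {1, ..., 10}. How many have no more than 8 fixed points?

3628799

Sum C(10,i)·!(10-i) for i = 0..8:
  i=0: C(10,0)·!10 = 1·1334961 = 1334961
  i=1: C(10,1)·!9 = 10·133496 = 1334960
  i=2: C(10,2)·!8 = 45·14833 = 667485
  i=3: C(10,3)·!7 = 120·1854 = 222480
  i=4: C(10,4)·!6 = 210·265 = 55650
  i=5: C(10,5)·!5 = 252·44 = 11088
  i=6: C(10,6)·!4 = 210·9 = 1890
  i=7: C(10,7)·!3 = 120·2 = 240
  i=8: C(10,8)·!2 = 45·1 = 45
Total = 3628799.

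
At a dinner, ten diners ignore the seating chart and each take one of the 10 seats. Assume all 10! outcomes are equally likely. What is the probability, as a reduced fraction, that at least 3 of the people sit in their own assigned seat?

145697/1814400

Favorable outcomes: Σ_{i≥3} C(10,i)·!(10-i) = 120·1854 + 210·265 + 252·44 + 210·9 + 120·2 + 45·1 + 10·0 + 1·1 = 291394.
Total outcomes: 10! = 3628800.
Probability = 291394/3628800 = 145697/1814400.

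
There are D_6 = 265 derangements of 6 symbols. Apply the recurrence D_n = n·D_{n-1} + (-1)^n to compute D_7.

1854

D_7 = 7·265 - 1 = 1854.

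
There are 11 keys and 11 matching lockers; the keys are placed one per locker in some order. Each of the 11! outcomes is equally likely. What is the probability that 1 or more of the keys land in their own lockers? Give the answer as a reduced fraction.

Favorable outcomes: Σ_{i≥1} C(11,i)·!(11-i) = 11·1334961 + 55·133496 + 165·14833 + 330·1854 + 462·265 + 462·44 + 330·9 + 165·2 + 55·1 + 11·0 + 1·1 = 25232230.
Total outcomes: 11! = 39916800.
Probability = 25232230/39916800 = 2523223/3991680.

2523223/3991680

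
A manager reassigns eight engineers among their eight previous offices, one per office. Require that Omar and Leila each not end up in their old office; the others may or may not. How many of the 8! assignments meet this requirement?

30960

Let A_j be the event that the j-th constrained one is fixed. By inclusion-exclusion over the 2 events:
Σ_{j=0}^{2} (-1)^j C(2,j)(8-j)!
= C(2,0)·8! - C(2,1)·7! + C(2,2)·6!
= 40320 - 10080 + 720
= 30960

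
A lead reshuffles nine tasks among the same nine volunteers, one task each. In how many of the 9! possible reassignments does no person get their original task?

By inclusion-exclusion, !9 = Σ (-1)^k · 9!/k! for k=0..9
= 9! - 9!/1! + 9!/2! - 9!/3! + 9!/4! - 9!/5! + 9!/6! - 9!/7! + 9!/8! - 9!/9!
= 362880 - 362880 + 181440 - 60480 + 15120 - 3024 + 504 - 72 + 9 - 1
= 133496

133496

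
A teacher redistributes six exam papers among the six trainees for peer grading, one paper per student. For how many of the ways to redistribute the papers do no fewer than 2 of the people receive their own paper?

Sum C(6,i)·!(6-i) for i = 2..6:
  i=2: C(6,2)·!4 = 15·9 = 135
  i=3: C(6,3)·!3 = 20·2 = 40
  i=4: C(6,4)·!2 = 15·1 = 15
  i=5: C(6,5)·!1 = 6·0 = 0
  i=6: C(6,6)·!0 = 1·1 = 1
Total = 191.

191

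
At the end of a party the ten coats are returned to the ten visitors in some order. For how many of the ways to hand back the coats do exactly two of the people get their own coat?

Choose which 2 of the 10 are fixed: C(10,2) = 45.
The other 8 form a derangement: !8 = 14833.
Total: 45 × 14833 = 667485.

667485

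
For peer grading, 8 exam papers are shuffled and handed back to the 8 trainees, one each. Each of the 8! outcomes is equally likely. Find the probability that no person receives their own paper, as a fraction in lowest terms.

Favorable outcomes: !8 = 14833.
Total outcomes: 8! = 40320.
Probability = 14833/40320 = 2119/5760.

2119/5760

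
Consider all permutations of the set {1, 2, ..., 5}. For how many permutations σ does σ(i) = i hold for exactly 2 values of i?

20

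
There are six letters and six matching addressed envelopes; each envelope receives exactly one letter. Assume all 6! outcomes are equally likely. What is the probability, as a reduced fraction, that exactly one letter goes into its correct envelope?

11/30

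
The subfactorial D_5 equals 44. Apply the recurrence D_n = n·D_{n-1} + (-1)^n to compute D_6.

D_6 = 6·44 + 1 = 265.

265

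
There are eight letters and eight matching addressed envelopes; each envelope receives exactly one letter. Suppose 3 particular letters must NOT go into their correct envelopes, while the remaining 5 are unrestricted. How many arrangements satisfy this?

27240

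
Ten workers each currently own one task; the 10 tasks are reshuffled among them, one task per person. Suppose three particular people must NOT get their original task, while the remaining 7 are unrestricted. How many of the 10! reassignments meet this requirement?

2656080

Let A_j be the event that the j-th constrained one is fixed. By inclusion-exclusion over the 3 events:
Σ_{j=0}^{3} (-1)^j C(3,j)(10-j)!
= C(3,0)·10! - C(3,1)·9! + C(3,2)·8! - C(3,3)·7!
= 3628800 - 1088640 + 120960 - 5040
= 2656080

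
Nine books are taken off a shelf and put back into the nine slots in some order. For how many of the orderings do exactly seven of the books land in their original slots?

36

Choose which 7 of the 9 are fixed: C(9,7) = 36.
The remaining 2 must be deranged: !2 = 1.
Total: 36 × 1 = 36.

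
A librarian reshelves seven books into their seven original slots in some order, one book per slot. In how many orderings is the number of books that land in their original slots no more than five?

5039

# with exactly i fixed is C(7,i)·!(7-i); sum over i=0..5:
  i=0: C(7,0)·!7 = 1·1854 = 1854
  i=1: C(7,1)·!6 = 7·265 = 1855
  i=2: C(7,2)·!5 = 21·44 = 924
  i=3: C(7,3)·!4 = 35·9 = 315
  i=4: C(7,4)·!3 = 35·2 = 70
  i=5: C(7,5)·!2 = 21·1 = 21
Total = 5039.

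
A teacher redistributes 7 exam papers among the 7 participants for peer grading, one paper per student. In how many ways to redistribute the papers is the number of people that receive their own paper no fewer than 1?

3186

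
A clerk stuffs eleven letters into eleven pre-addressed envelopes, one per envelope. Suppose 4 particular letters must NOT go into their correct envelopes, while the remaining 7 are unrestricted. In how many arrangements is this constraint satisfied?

Let A_j be the event that the j-th constrained one is fixed. By inclusion-exclusion over the 4 events:
Σ_{j=0}^{4} (-1)^j C(4,j)(11-j)!
= C(4,0)·11! - C(4,1)·10! + C(4,2)·9! - C(4,3)·8! + C(4,4)·7!
= 39916800 - 14515200 + 2177280 - 161280 + 5040
= 27422640

27422640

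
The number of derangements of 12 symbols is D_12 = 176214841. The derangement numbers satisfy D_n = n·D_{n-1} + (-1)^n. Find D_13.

2290792932

D_13 = 13·176214841 - 1 = 2290792932.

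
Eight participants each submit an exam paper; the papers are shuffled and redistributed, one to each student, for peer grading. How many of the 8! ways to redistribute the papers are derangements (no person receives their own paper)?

14833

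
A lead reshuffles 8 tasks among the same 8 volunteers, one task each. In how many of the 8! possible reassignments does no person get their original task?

14833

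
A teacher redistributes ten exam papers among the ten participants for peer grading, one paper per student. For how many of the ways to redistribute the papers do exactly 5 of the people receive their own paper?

11088

Pick the 5 fixed positions: C(10,5) = 252 ways.
The other 5 form a derangement: !5 = 44.
Total: 252 × 44 = 11088.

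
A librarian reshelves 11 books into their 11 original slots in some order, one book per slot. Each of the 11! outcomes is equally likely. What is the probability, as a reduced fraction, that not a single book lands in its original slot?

Favorable outcomes: !11 = 14684570.
Total outcomes: 11! = 39916800.
Probability = 14684570/39916800 = 1468457/3991680.

1468457/3991680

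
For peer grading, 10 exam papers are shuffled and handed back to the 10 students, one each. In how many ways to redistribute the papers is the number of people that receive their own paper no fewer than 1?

2293839

# with exactly i fixed is C(10,i)·!(10-i); sum over i=1..10:
  i=1: C(10,1)·!9 = 10·133496 = 1334960
  i=2: C(10,2)·!8 = 45·14833 = 667485
  i=3: C(10,3)·!7 = 120·1854 = 222480
  i=4: C(10,4)·!6 = 210·265 = 55650
  i=5: C(10,5)·!5 = 252·44 = 11088
  i=6: C(10,6)·!4 = 210·9 = 1890
  i=7: C(10,7)·!3 = 120·2 = 240
  i=8: C(10,8)·!2 = 45·1 = 45
  i=9: C(10,9)·!1 = 10·0 = 0
  i=10: C(10,10)·!0 = 1·1 = 1
Total = 2293839.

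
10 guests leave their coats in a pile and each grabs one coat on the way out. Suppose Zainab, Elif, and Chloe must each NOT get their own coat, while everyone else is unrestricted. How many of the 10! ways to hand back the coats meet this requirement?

2656080

Inclusion-exclusion on the 3 forbidden self-matches:
Σ_{j=0}^{3} (-1)^j C(3,j)(10-j)!
= C(3,0)·10! - C(3,1)·9! + C(3,2)·8! - C(3,3)·7!
= 3628800 - 1088640 + 120960 - 5040
= 2656080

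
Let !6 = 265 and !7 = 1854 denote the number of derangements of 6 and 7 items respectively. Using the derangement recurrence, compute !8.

14833

!8 = (8-1)·(!7 + !6) = 7·(1854 + 265) = 7·2119 = 14833.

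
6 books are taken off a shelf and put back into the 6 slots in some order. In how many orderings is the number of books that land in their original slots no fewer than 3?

56

# with exactly i fixed is C(6,i)·!(6-i); sum over i=3..6:
  i=3: C(6,3)·!3 = 20·2 = 40
  i=4: C(6,4)·!2 = 15·1 = 15
  i=5: C(6,5)·!1 = 6·0 = 0
  i=6: C(6,6)·!0 = 1·1 = 1
Total = 56.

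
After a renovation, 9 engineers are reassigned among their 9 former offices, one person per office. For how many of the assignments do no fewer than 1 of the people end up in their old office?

229384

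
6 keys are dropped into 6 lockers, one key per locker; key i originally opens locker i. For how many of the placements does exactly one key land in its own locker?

Choose which one of the 6 is fixed: C(6,1) = 6.
The other 5 form a derangement: !5 = 44.
Total: 6 × 44 = 264.

264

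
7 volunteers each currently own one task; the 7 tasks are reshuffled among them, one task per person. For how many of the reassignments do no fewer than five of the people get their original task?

22

# with exactly i fixed is C(7,i)·!(7-i); sum over i=5..7:
  i=5: C(7,5)·!2 = 21·1 = 21
  i=6: C(7,6)·!1 = 7·0 = 0
  i=7: C(7,7)·!0 = 1·1 = 1
Total = 22.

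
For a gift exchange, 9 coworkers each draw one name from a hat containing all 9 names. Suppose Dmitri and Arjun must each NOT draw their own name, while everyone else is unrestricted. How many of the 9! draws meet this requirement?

Inclusion-exclusion on the 2 forbidden self-matches:
Σ_{j=0}^{2} (-1)^j C(2,j)(9-j)!
= C(2,0)·9! - C(2,1)·8! + C(2,2)·7!
= 362880 - 80640 + 5040
= 287280

287280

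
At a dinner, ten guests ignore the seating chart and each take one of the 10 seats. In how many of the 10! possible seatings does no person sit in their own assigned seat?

Use !n = (n-1)(!(n-1) + !(n-2)).
!10 = 9·(133496 + 14833) = 9·148329 = 1334961

1334961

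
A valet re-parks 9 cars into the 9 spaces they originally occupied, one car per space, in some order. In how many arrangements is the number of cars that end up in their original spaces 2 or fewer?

333737

# with exactly i fixed is C(9,i)·!(9-i); sum over i=0..2:
  i=0: C(9,0)·!9 = 1·133496 = 133496
  i=1: C(9,1)·!8 = 9·14833 = 133497
  i=2: C(9,2)·!7 = 36·1854 = 66744
Total = 333737.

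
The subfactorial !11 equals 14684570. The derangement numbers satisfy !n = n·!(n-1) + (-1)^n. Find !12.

176214841

!12 = 12·14684570 + 1 = 176214841.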